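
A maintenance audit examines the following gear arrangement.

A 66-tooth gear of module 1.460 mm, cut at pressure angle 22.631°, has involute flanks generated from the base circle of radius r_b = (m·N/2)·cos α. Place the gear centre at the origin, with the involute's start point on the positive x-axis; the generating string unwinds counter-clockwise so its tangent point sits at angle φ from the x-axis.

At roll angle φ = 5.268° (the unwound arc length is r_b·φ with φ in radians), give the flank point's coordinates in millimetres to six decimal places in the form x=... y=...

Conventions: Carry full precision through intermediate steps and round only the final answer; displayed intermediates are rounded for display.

x=44.657816 y=0.011512

recognized (one wheel, involute flank): single-mesh tooth geometry, m = 1.460, N = 66
pitch radius r_p = m·N/2 = 1.460·66/2 = 48.180000
base radius r_b = r_p·cos α = 48.180000·cos 22.631° = 44.470244
roll angle φ = 5.268° = 0.09194394 rad
x = r_b·(cos φ + φ·sin φ) = 44.657816
y = r_b·(sin φ − φ·cos φ) = 0.011512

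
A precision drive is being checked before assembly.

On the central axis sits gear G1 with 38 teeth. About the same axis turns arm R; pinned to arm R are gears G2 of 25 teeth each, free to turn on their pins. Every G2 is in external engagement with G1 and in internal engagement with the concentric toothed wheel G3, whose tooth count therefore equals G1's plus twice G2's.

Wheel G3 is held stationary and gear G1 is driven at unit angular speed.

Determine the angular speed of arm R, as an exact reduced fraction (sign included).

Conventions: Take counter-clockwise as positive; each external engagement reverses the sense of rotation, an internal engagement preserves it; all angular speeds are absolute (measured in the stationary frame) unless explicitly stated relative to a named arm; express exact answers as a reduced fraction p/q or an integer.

19/63

planetary set (38T centre, 25T on arm, 88T internal) — Willis relation
ring teeth: 38 + 2·25 = 88
38(ω_sun−ω_arm) = −88(ω_ring−ω_arm),  ω_ring = 0, ω_sun = 1
38(1−ω_arm) = −88(0−ω_arm)  ⇒  126·ω_arm = 38  ⇒  ω_arm = 19/63
exact speed ratio = 19/63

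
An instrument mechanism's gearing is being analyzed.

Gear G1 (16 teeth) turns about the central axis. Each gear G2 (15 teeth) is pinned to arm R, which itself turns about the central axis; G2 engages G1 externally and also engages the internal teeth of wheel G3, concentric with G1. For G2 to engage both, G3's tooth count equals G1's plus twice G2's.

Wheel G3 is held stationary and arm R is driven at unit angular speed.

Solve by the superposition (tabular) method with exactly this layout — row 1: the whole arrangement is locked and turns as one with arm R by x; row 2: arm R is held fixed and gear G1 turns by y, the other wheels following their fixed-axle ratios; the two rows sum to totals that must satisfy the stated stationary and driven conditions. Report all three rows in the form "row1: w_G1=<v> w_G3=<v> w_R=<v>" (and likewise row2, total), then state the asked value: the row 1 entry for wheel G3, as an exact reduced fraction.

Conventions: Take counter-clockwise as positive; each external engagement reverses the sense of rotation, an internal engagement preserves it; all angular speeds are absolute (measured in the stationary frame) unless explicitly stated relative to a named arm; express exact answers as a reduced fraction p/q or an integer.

planetary set (16T centre, 15T on arm, 46T internal) — Willis relation
row 1 — lock + rotate with arm: ω_sun = ω_ring = ω_arm = x
row 2 — arm fixed, fixed-axis ratios: sun y, ring −(16/46)·y, arm 0
boundary: total ω_ring = x − (16/46)·y = 0 and total ω_arm = x = 1  ⇒  y = 23/8, x = 1
row 2 ring = −(16/46)·23/8 = -1
totals (row 1 + row 2): sun 1 + 23/8 = 31/8, ring 1 + (-1) = 0, arm 1 + 0 = 1
asked cell (row1, ring) = 1

row1: w_G1=1 w_G3=1 w_R=1
row2: w_G1=23/8 w_G3=-1 w_R=0
total: w_G1=31/8 w_G3=0 w_R=1
asked value: 1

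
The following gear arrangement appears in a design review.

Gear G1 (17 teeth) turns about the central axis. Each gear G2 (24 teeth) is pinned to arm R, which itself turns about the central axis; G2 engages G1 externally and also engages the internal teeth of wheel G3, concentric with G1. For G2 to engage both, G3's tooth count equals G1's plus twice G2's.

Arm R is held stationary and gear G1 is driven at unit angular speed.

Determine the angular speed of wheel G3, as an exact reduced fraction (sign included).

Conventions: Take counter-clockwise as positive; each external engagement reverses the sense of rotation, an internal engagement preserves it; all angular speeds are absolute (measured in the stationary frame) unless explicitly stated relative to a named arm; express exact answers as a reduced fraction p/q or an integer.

-17/65

recognized (axles ride arm R): planetary set, 17/24/65 teeth
ring teeth: 17 + 2·24 = 65
17(ω_sun−ω_arm) = −65(ω_ring−ω_arm),  ω_arm = 0, ω_sun = 1
ω_ring = 0 − (17/65)(1−0) = -17/65
exact speed ratio = -17/65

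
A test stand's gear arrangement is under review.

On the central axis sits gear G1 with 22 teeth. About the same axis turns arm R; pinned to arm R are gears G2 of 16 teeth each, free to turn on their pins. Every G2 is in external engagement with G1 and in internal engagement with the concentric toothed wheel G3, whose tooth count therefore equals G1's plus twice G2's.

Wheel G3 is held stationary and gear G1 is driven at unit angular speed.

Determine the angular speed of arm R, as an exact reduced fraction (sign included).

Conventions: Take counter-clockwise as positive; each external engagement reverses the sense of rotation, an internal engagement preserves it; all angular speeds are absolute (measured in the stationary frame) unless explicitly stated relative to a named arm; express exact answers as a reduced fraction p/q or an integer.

11/38

class = planetary set [G3 = 22+2·16 = 54; Willis about the carrier]
ring teeth: 22 + 2·16 = 54
22(ω_sun−ω_arm) = −54(ω_ring−ω_arm),  ω_ring = 0, ω_sun = 1
22(1−ω_arm) = −54(0−ω_arm)  ⇒  76·ω_arm = 22  ⇒  ω_arm = 11/38
exact speed ratio = 11/38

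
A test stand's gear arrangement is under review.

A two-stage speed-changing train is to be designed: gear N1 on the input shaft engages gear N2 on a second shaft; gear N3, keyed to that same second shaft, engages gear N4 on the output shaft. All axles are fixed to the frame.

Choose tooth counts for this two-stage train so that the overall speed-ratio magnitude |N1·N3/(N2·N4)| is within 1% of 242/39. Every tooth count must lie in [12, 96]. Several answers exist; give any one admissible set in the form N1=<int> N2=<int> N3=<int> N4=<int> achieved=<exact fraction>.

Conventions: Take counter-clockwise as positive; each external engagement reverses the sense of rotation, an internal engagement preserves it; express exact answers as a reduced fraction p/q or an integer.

design class (target 242/39): fixed-axis compound train
target = 242/39 in lowest terms: an exact hit needs N1·N3 = k·242 and N2·N4 = k·39 for one integer k, every count in [12, 96]; additionally prefer no 1:1 stage (N1 ≠ N2, N3 ≠ N4)
k = 1…3: no 1:1-free in-range split of k·242 and k·39 into factor pairs; take k = 4
k = 4: N1·N3 = 968 = 22·44, N2·N4 = 156 = 12·13
achieved = 22·44/(12·13) = 242/39; |achieved − target| = 0 ≤ 121/1950 ✓

N1=22 N2=12 N3=44 N4=13 achieved=242/39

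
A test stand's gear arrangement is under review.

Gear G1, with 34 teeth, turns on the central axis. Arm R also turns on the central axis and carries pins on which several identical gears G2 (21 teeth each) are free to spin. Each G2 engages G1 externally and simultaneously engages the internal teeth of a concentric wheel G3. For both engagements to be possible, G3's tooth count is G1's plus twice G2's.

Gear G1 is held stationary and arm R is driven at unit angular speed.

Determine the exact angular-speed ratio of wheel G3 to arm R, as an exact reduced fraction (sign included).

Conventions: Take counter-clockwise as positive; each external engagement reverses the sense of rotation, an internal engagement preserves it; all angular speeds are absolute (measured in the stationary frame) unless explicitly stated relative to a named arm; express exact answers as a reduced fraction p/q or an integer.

planetary set (34T centre, 21T on arm, 76T internal) — Willis relation
ring teeth: 34 + 2·21 = 76
34(ω_sun−ω_arm) = −76(ω_ring−ω_arm),  ω_sun = 0, ω_arm = 1
ω_ring = 1 − (34/76)(0−1) = 55/38
ω_out/ω_in = 55/38

55/38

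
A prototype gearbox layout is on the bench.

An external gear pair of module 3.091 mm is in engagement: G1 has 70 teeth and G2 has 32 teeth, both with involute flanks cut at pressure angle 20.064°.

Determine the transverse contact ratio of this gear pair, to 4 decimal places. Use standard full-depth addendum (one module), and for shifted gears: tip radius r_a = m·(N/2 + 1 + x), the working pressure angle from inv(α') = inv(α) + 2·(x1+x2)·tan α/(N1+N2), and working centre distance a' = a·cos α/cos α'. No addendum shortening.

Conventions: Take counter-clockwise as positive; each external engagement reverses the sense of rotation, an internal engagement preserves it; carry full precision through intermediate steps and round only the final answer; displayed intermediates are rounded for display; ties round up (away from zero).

1.7343

topology: single-mesh involute geometry — m = 3.091, 70T/32T pair
base radii: r_b1 = 101.619252, r_b2 = 46.454515
tip radii: r_a1 = 111.276000, r_a2 = 52.547000
no profile shift: α' = α, a' = a
action lengths: √(r_a1²−r_b1²) = 45.341767, √(r_a2²−r_b2²) = 24.559423
base pitch p_b = π·m·cos α = 9.121323
CR = (45.341767 + 24.559423 − 157.641000·sin 20.06400°)/9.121323 = 1.734327
contact ratio ≈ 1.7343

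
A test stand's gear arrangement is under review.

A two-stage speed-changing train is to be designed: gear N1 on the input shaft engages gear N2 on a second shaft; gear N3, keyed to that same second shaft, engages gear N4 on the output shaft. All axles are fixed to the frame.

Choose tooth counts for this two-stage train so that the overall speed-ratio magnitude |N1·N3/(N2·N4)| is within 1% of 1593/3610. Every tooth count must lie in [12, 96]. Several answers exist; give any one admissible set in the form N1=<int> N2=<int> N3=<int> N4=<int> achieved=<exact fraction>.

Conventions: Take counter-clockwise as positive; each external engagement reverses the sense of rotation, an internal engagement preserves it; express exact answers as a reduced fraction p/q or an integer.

N1=27 N2=38 N3=59 N4=95 achieved=1593/3610

class = fixed-axis compound train [2-stage, 1593/3610 wanted]
target = 1593/3610 in lowest terms: an exact hit needs N1·N3 = k·1593 and N2·N4 = k·3610 for one integer k, every count in [12, 96]; additionally prefer no 1:1 stage (N1 ≠ N2, N3 ≠ N4)
k = 1: N1·N3 = 1593 = 27·59, N2·N4 = 3610 = 38·95
achieved = 27·59/(38·95) = 1593/3610; |achieved − target| = 0 ≤ 1593/361000 ✓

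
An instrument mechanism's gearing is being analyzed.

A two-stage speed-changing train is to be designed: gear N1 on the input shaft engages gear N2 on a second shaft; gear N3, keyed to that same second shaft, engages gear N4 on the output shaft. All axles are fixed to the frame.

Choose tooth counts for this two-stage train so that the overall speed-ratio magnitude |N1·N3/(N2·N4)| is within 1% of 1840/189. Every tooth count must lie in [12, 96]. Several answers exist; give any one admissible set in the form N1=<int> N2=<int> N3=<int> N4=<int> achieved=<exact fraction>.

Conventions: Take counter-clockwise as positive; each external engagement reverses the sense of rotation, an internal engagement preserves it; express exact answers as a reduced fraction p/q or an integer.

design class (target 1840/189): fixed-axis compound train
target = 1840/189 in lowest terms: an exact hit needs N1·N3 = k·1840 and N2·N4 = k·189 for one integer k, every count in [12, 96]; additionally prefer no 1:1 stage (N1 ≠ N2, N3 ≠ N4)
k = 1: no 1:1-free in-range split of k·1840 and k·189 into factor pairs; take k = 2
k = 2: N1·N3 = 3680 = 40·92, N2·N4 = 378 = 14·27
achieved = 40·92/(14·27) = 1840/189; |achieved − target| = 0 ≤ 92/945 ✓

N1=40 N2=14 N3=92 N4=27 achieved=1840/189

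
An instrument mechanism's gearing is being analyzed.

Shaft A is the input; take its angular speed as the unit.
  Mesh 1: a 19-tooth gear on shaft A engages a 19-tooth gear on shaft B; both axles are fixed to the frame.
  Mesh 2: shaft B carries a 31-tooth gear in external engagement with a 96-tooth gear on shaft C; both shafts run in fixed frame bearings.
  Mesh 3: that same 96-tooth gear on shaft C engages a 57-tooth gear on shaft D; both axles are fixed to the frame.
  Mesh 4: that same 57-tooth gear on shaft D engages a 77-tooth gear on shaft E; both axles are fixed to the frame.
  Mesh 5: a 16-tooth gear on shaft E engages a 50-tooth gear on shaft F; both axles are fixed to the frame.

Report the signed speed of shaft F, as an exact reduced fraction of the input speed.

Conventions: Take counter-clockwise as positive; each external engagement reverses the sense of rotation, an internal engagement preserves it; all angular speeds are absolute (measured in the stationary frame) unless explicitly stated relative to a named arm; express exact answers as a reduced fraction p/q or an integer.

5-mesh fixed-axis compound train (all bearings frame-fixed)
mesh 1 [19T→19T]: |ω|/ω_in = 1×19/19 = 1, sense flips to −
mesh 2 [31T→96T]: |ω|/ω_in = 1×31/96 = 31/96, sense flips to +
mesh 3 [96T→57T]: |ω|/ω_in = (31/96)×96/57 = 31/57, sense flips to −
mesh 4 [57T→77T]: |ω|/ω_in = (31/57)×57/77 = 31/77, sense flips to +
mesh 5 [16T→50T]: |ω|/ω_in = (31/77)×16/50 = 248/1925, sense flips to −
signed output speed (× input speed) = -248/1925

-248/1925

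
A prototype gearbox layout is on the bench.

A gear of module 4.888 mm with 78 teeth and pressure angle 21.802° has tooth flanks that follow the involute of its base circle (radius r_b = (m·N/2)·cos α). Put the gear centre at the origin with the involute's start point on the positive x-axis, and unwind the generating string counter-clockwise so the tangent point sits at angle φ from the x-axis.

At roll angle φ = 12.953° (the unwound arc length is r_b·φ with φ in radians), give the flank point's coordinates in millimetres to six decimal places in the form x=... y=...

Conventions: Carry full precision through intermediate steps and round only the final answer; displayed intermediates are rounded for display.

x=181.462052 y=0.678212

class = single-mesh tooth geometry [base-circle involute, m = 4.888, 78T]
pitch radius r_p = m·N/2 = 4.888·78/2 = 190.632000
base radius r_b = r_p·cos α = 190.632000·cos 21.802° = 176.996639
roll angle φ = 12.953° = 0.22607250 rad
x = r_b·(cos φ + φ·sin φ) = 181.462052
y = r_b·(sin φ − φ·cos φ) = 0.678212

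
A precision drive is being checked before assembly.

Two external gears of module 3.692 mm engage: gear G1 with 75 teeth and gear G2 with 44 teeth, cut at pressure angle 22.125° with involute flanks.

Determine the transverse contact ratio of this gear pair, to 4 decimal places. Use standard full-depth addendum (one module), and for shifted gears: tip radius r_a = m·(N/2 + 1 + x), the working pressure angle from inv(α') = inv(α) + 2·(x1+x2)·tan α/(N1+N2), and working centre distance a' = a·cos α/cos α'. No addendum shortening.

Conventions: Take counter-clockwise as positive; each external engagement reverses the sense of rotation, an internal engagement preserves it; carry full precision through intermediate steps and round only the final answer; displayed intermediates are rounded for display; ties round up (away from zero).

class = single-mesh tooth geometry [involute pair 75T × 44T, m = 3.692]
base radii: r_b1 = 128.255149, r_b2 = 75.243021
tip radii: r_a1 = 142.142000, r_a2 = 84.916000
no profile shift: α' = α, a' = a
action lengths: √(r_a1²−r_b1²) = 61.277769, √(r_a2²−r_b2²) = 39.360067
base pitch p_b = π·m·cos α = 10.744678
CR = (61.277769 + 39.360067 − 219.674000·sin 22.12500°)/10.744678 = 1.666159
contact ratio ≈ 1.6662

1.6662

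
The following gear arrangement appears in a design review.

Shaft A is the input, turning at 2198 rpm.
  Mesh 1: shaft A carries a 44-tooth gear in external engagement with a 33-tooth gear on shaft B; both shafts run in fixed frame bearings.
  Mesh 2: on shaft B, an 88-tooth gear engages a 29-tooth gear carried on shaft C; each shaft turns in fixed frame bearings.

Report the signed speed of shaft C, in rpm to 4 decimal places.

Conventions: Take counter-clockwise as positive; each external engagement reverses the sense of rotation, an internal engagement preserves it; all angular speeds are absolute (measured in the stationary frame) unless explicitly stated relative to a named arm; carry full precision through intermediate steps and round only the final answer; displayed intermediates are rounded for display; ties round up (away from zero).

class = fixed-axis compound train [2 meshes; 2 ratios multiply, 2 sense flips]
mesh 1 [44T→33T]: ω = 2198.0000×44/33 = 2930.6667 rpm, sense flips to −
mesh 2 [88T→29T]: ω = 2930.6667×88/29 = 8893.0575 rpm, sense flips to +
signed output speed = +8893.0575 rpm

+8893.0575 rpm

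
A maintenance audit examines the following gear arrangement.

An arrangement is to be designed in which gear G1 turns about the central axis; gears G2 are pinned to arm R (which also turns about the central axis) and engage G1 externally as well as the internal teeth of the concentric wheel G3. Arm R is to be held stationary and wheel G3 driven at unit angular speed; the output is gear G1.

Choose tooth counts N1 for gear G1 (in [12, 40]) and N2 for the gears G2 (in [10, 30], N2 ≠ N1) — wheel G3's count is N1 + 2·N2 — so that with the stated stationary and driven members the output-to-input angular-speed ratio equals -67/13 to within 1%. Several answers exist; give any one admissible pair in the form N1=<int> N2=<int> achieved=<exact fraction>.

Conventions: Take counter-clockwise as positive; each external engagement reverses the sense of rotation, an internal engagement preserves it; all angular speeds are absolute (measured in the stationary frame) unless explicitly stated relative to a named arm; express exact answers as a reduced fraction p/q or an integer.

N1=13 N2=27 achieved=-67/13

design class (target -67/13): planetary set
Willis with ω_arm = 0: ω_sun/ω_ring = −N3/N1; set equal to -67/13  ⇒  N3/N1 = −(-67/13) = 67/13
N3 = N1 + 2·N2  ⇒  N2/N1 = (N3/N1 − 1)/2 = (67/13 − 1)/2 = 27/13
smallest multiple with N1 ≥ 12 and N2 ≥ 10: k = 1  ⇒  N1 = 1·13 = 13, N2 = 1·27 = 27 (N1 ≤ 40, N2 ≤ 30, N2 ≠ N1 ✓), N3 = 13 + 2·27 = 67
check: −N3/N1 with N1 = 13, N3 = 67 gives -67/13; |achieved − target| = 0 ≤ 67/1300 ✓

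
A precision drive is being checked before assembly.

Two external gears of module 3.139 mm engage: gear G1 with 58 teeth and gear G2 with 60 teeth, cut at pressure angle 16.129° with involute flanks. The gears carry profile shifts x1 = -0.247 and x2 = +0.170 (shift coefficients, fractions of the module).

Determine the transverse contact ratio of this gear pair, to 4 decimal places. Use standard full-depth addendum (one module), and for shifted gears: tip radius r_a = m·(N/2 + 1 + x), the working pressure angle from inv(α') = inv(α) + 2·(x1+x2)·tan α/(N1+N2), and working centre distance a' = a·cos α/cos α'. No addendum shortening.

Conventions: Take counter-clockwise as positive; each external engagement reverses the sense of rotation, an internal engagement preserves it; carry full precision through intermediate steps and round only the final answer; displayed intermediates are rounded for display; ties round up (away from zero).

2.0590

topology: single-mesh involute geometry — m = 3.139, 58T/60T pair
base radii: r_b1 = 87.447899, r_b2 = 90.463344
tip radii: r_a1 = 93.394667, r_a2 = 97.842630
inv(α') = inv(16.129°) + 2·(-0.247+0.170)·tan α/(58+60) = 0.00730200  ⇒  α' = 15.86593°
a' = a·cos α / cos α' = 185.2010·cos 16.129°/cos 15.86593° = 184.957368
action lengths: √(r_a1²−r_b1²) = 32.793732, √(r_a2²−r_b2²) = 37.276852
base pitch p_b = π·m·cos α = 9.473299
CR = (32.793732 + 37.276852 − 184.957368·sin 15.86593°)/9.473299 = 2.059008
contact ratio ≈ 2.0590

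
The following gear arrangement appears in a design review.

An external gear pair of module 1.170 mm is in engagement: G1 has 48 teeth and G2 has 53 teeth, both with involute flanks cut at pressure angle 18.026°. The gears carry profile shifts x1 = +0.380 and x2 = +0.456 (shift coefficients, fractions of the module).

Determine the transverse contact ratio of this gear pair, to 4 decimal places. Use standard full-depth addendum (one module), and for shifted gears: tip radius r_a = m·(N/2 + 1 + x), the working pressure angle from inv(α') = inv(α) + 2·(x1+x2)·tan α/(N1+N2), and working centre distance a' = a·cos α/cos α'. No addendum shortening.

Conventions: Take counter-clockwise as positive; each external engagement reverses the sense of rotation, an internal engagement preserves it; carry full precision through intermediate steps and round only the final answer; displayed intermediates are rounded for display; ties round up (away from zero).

1.7455

class = single-mesh tooth geometry [involute pair 48T × 53T, m = 1.170]
base radii: r_b1 = 26.701727, r_b2 = 29.483156
tip radii: r_a1 = 29.694600, r_a2 = 32.708520
inv(α') = inv(18.026°) + 2·(+0.380+0.456)·tan α/(48+53) = 0.01619559  ⇒  α' = 20.54229°
a' = a·cos α / cos α' = 59.0850·cos 18.026°/cos 20.54229° = 60.000081
action lengths: √(r_a1²−r_b1²) = 12.991808, √(r_a2²−r_b2²) = 14.163007
base pitch p_b = π·m·cos α = 3.495248
CR = (12.991808 + 14.163007 − 60.000081·sin 20.54229°)/3.495248 = 1.745476
contact ratio ≈ 1.7455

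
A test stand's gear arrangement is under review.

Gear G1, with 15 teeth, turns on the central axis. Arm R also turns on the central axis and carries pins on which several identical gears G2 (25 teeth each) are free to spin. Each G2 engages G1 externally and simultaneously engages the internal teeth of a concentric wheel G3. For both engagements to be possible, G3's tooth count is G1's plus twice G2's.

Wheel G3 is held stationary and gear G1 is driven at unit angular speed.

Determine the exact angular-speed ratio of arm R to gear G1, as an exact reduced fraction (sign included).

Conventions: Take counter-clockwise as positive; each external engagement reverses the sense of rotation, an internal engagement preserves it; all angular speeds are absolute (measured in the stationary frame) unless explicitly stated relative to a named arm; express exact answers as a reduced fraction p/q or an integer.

planetary set (15T centre, 25T on arm, 65T internal) — Willis relation
ring teeth: 15 + 2·25 = 65
15(ω_sun−ω_arm) = −65(ω_ring−ω_arm),  ω_ring = 0, ω_sun = 1
15(1−ω_arm) = −65(0−ω_arm)  ⇒  80·ω_arm = 15  ⇒  ω_arm = 3/16
ω_out/ω_in = 3/16

3/16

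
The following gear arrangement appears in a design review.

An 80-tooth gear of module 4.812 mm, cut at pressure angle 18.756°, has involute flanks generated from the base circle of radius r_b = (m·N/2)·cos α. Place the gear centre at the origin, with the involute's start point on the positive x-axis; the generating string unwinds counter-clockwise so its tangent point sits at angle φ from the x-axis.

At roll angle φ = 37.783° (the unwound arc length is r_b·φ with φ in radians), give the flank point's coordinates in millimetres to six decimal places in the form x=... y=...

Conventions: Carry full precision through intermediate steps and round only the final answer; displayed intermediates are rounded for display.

x=217.681737 y=16.675688

class = single-mesh tooth geometry [base-circle involute, m = 4.812, 80T]
pitch radius r_p = m·N/2 = 4.812·80/2 = 192.480000
base radius r_b = r_p·cos α = 192.480000·cos 18.756° = 182.258631
roll angle φ = 37.783° = 0.65943775 rad
x = r_b·(cos φ + φ·sin φ) = 217.681737
y = r_b·(sin φ − φ·cos φ) = 16.675688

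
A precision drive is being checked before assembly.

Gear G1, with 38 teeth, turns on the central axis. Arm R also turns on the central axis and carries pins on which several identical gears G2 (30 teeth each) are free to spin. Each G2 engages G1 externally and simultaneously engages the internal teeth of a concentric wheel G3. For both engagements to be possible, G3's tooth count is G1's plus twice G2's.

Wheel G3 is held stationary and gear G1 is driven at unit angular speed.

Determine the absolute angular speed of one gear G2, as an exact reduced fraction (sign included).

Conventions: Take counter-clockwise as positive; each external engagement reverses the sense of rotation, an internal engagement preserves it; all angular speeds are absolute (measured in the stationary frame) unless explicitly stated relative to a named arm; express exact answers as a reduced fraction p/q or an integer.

planetary set (38T centre, 30T on arm, 98T internal) — Willis relation
ring teeth: 38 + 2·30 = 98
38(ω_sun−ω_arm) = −98(ω_ring−ω_arm),  ω_ring = 0, ω_sun = 1
38(1−ω_arm) = −98(0−ω_arm)  ⇒  136·ω_arm = 38  ⇒  ω_arm = 19/68
sun–planet mesh: 38·(1−19/68) = −30·(ω_p−ω_arm)  ⇒  ω_p−ω_arm = -931/1020
ω_p = 19/68 − 931/1020 = -19/30
exact speed ratio = -19/30

-19/30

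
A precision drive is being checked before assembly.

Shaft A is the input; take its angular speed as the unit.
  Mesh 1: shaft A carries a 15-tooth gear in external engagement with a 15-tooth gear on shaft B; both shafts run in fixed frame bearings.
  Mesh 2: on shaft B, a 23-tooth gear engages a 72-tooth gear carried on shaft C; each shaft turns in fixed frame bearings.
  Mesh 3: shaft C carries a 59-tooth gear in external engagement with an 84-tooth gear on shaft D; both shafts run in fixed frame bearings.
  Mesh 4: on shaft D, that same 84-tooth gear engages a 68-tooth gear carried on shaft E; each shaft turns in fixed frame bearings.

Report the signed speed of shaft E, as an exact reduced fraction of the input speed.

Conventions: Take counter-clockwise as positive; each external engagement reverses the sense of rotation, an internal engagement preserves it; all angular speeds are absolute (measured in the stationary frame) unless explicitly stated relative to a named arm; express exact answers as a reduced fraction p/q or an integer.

4-mesh fixed-axis compound train (all bearings frame-fixed)
mesh 1 [15T→15T]: |ω|/ω_in = 1×15/15 = 1, sense flips to −
mesh 2 [23T→72T]: |ω|/ω_in = 1×23/72 = 23/72, sense flips to +
mesh 3 [59T→84T]: |ω|/ω_in = (23/72)×59/84 = 1357/6048, sense flips to −
mesh 4 [84T→68T]: |ω|/ω_in = (1357/6048)×84/68 = 1357/4896, sense flips to +
signed output speed (× input speed) = 1357/4896

1357/4896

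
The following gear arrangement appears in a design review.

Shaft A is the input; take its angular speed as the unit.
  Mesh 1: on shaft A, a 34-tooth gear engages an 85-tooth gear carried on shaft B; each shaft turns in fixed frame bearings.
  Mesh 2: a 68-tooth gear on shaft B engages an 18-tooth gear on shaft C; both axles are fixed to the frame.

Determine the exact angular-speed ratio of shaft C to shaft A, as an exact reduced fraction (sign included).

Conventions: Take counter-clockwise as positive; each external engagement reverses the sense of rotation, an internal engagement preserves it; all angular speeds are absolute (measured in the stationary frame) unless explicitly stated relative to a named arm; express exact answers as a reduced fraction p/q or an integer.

68/45

class = fixed-axis compound train [2 meshes; 2 ratios multiply, 2 sense flips]
mesh 1 [34T→85T]: running ratio 2/5, sense −
mesh 2 [68T→18T]: running ratio 68/45, sense +
ω_out/ω_in = 68/45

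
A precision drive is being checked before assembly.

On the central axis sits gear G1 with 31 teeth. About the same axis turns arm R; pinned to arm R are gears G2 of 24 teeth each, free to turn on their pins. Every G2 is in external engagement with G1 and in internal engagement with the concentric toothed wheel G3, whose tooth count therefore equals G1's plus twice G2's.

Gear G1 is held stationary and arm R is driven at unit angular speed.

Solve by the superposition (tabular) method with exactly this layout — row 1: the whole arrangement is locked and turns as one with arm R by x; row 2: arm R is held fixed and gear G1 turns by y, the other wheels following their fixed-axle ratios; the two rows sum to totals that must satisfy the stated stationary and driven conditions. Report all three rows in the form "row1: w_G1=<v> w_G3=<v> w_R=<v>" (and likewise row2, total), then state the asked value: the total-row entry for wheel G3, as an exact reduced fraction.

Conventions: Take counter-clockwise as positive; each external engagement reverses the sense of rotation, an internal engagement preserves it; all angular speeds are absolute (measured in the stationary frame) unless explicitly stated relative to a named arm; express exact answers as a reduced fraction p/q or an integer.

row1: w_G1=1 w_G3=1 w_R=1
row2: w_G1=-1 w_G3=31/79 w_R=0
total: w_G1=0 w_G3=110/79 w_R=1
asked value: 110/79

class = planetary set [G3 = 31+2·24 = 79; Willis about the carrier]
row 1 — lock + rotate with arm: ω_sun = ω_ring = ω_arm = x
row 2: sun turns y, ring = −(31/79)·y, arm 0
boundary: total ω_sun = x + y = 0 and total ω_arm = x = 1  ⇒  y = -1, x = 1
row 2 ring = −(31/79)·(-1) = 31/79
totals (row 1 + row 2): sun 1 + (-1) = 0, ring 1 + 31/79 = 110/79, arm 1 + 0 = 1
asked cell (total, ring) = 110/79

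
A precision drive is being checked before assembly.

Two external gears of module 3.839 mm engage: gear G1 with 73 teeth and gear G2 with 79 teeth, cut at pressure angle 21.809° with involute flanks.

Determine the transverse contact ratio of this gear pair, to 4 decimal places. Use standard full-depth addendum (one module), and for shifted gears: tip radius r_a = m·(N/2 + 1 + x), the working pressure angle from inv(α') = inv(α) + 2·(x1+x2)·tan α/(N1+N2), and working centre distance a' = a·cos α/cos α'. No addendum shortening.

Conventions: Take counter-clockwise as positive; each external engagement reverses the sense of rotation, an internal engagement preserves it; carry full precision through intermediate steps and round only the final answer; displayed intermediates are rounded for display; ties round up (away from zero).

1.7174

topology: single-mesh involute geometry — m = 3.839, 73T/79T pair
base radii: r_b1 = 130.094508, r_b2 = 140.787207
tip radii: r_a1 = 143.962500, r_a2 = 155.479500
no profile shift: α' = α, a' = a
action lengths: √(r_a1²−r_b1²) = 61.649172, √(r_a2²−r_b2²) = 65.976035
base pitch p_b = π·m·cos α = 11.197369
CR = (61.649172 + 65.976035 − 291.764000·sin 21.80900°)/11.197369 = 1.717447
contact ratio ≈ 1.7174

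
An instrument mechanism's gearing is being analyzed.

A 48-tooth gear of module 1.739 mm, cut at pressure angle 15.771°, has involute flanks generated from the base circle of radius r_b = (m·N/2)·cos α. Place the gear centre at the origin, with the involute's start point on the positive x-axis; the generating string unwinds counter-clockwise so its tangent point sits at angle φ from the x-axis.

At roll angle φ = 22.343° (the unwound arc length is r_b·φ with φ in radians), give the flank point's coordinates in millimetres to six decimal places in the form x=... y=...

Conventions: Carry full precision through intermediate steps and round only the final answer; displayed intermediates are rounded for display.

x=43.103649 y=0.781921

recognized (one wheel, involute flank): single-mesh tooth geometry, m = 1.739, N = 48
pitch radius r_p = m·N/2 = 1.739·48/2 = 41.736000
base radius r_b = r_p·cos α = 41.736000·cos 15.771° = 40.164877
roll angle φ = 22.343° = 0.38995891 rad
x = r_b·(cos φ + φ·sin φ) = 43.103649
y = r_b·(sin φ − φ·cos φ) = 0.781921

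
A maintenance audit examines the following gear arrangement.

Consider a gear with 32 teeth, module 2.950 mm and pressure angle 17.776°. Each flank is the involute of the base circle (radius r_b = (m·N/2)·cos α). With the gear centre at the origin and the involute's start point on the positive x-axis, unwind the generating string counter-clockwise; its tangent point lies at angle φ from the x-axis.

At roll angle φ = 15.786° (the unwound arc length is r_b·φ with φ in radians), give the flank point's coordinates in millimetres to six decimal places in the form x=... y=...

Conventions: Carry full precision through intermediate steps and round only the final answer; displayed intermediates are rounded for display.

recognized (one wheel, involute flank): single-mesh tooth geometry, m = 2.950, N = 32
pitch radius r_p = m·N/2 = 2.950·32/2 = 47.200000
base radius r_b = r_p·cos α = 47.200000·cos 17.776° = 44.946547
roll angle φ = 15.786° = 0.27551768 rad
x = r_b·(cos φ + φ·sin φ) = 46.620255
y = r_b·(sin φ − φ·cos φ) = 0.310973

x=46.620255 y=0.310973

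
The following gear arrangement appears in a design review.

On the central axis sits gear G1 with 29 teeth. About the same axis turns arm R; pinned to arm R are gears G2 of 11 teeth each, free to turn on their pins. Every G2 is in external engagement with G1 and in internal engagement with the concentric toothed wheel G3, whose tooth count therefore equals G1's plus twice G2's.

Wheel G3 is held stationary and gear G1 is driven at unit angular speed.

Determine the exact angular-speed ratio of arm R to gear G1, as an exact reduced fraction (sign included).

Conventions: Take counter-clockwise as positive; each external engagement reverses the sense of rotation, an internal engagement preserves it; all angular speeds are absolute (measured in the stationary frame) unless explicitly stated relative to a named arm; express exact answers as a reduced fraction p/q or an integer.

planetary set (29T centre, 11T on arm, 51T internal) — Willis relation
ring teeth: 29 + 2·11 = 51
29(ω_sun−ω_arm) = −51(ω_ring−ω_arm),  ω_ring = 0, ω_sun = 1
29(1−ω_arm) = −51(0−ω_arm)  ⇒  80·ω_arm = 29  ⇒  ω_arm = 29/80
ω_out/ω_in = 29/80

29/80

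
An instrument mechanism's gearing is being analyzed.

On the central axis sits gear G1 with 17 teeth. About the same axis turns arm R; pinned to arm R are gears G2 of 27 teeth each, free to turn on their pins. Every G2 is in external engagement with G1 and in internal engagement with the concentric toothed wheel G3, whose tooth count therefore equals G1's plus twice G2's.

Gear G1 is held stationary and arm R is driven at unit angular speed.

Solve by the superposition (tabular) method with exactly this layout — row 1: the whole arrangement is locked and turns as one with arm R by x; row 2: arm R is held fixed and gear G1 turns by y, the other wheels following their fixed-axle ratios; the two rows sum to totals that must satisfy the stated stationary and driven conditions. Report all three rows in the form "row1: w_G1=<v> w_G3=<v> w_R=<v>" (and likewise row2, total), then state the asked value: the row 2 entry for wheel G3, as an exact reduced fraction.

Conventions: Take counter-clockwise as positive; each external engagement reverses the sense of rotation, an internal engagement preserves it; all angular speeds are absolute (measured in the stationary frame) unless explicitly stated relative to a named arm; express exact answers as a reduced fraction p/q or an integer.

planetary set (17T centre, 27T on arm, 71T internal) — Willis relation
row 1: whole set turns with the arm by x
row 2 — arm fixed, fixed-axis ratios: sun y, ring −(17/71)·y, arm 0
boundary: total ω_sun = x + y = 0 and total ω_arm = x = 1  ⇒  y = -1, x = 1
row 2 ring = −(17/71)·(-1) = 17/71
totals (row 1 + row 2): sun 1 + (-1) = 0, ring 1 + 17/71 = 88/71, arm 1 + 0 = 1
asked cell (row2, ring) = 17/71

row1: w_G1=1 w_G3=1 w_R=1
row2: w_G1=-1 w_G3=17/71 w_R=0
total: w_G1=0 w_G3=88/71 w_R=1
asked value: 17/71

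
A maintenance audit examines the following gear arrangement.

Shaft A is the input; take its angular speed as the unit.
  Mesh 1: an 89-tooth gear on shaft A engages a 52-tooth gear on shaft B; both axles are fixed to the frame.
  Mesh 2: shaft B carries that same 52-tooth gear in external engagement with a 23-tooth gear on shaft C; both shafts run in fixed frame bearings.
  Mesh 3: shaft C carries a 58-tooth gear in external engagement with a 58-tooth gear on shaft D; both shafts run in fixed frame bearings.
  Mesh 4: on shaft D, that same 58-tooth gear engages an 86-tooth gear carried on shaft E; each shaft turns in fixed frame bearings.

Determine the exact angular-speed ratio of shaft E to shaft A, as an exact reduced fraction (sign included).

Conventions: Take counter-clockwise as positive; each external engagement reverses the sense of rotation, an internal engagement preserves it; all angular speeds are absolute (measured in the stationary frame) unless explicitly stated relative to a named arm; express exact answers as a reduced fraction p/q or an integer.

2581/989

class = fixed-axis compound train [4 meshes; 4 ratios multiply, 4 sense flips]
mesh 1 [89T→52T]: running ratio 89/52, sense −
mesh 2 [52T→23T]: running ratio 89/23, sense +
mesh 3 [58T→58T]: running ratio 89/23, sense −
mesh 4 [58T→86T]: running ratio 2581/989, sense +
ω_out/ω_in = 2581/989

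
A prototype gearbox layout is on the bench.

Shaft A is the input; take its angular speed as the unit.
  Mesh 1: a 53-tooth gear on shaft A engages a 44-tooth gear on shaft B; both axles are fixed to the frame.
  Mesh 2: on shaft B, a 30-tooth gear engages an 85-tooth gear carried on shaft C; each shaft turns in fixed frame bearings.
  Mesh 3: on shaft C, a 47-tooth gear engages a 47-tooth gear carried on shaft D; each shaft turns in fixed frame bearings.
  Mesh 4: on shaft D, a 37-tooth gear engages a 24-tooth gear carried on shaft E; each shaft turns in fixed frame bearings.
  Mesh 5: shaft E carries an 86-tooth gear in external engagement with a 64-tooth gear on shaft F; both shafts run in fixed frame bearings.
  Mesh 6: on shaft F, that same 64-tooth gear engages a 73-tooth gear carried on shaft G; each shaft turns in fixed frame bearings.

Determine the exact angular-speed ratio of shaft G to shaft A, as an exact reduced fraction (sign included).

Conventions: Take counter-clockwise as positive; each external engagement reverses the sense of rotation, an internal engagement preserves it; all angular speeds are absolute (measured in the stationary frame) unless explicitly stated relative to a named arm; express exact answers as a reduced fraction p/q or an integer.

84323/109208

class = fixed-axis compound train [6 meshes; 6 ratios multiply, 6 sense flips]
mesh 1 [53T→44T]: running ratio 53/44, sense −
mesh 2 [30T→85T]: running ratio 159/374, sense +
mesh 3 [47T→47T]: running ratio 159/374, sense −
mesh 4 [37T→24T]: running ratio 1961/2992, sense +
mesh 5 [86T→64T]: running ratio 84323/95744, sense −
mesh 6 [64T→73T]: running ratio 84323/109208, sense +
ω_out/ω_in = 84323/109208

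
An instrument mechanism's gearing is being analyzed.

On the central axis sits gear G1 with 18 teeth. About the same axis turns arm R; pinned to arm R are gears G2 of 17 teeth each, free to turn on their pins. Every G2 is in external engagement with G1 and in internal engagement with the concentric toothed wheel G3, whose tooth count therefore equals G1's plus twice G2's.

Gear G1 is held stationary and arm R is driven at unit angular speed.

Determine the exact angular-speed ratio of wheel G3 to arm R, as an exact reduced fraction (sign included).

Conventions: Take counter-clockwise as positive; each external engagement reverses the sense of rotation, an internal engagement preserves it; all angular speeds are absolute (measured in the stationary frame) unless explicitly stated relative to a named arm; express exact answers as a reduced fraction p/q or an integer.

topology: planetary set — G1 18T / G2 17T / G3 52T, arm = carrier (Willis)
ring teeth: 18 + 2·17 = 52
18(ω_sun−ω_arm) = −52(ω_ring−ω_arm),  ω_sun = 0, ω_arm = 1
ω_ring = 1 − (18/52)(0−1) = 35/26
ω_out/ω_in = 35/26

35/26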